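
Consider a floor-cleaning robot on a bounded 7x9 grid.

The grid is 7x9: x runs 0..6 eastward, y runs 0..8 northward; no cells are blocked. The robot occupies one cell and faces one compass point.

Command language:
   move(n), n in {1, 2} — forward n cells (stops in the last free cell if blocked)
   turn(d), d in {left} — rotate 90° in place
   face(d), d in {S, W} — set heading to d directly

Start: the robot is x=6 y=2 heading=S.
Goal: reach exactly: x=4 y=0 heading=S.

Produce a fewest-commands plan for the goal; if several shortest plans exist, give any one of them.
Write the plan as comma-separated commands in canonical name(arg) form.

face(W), move(2), turn(left), move(2)

begin: x=6 y=2 heading=S
[1] after face(W): x=6 y=2 heading=W
[2] after move(2): x=4 y=2 heading=W
[3] after turn(left): x=4 y=2 heading=S
[4] after move(2): x=4 y=0 heading=S
shorter routes all fall short; 4 is best.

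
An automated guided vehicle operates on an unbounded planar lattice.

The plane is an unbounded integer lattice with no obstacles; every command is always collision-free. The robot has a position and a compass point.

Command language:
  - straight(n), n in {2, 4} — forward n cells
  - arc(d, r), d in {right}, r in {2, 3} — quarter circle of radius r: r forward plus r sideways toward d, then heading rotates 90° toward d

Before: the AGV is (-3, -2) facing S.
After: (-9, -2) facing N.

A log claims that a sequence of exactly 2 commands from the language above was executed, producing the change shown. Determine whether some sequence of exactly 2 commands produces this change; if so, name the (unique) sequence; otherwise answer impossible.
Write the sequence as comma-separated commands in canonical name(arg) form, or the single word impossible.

key: position moved to (-9,-2) AND the heading swung to N — translation plus rotation needed
initial: (-3, -2) facing S
1. arc(right, 3) → (-6, -5) facing W
2. arc(right, 3) → (-9, -2) facing N
uniquely the one of 16 2-step routes that fits.

arc(right, 3), arc(right, 3)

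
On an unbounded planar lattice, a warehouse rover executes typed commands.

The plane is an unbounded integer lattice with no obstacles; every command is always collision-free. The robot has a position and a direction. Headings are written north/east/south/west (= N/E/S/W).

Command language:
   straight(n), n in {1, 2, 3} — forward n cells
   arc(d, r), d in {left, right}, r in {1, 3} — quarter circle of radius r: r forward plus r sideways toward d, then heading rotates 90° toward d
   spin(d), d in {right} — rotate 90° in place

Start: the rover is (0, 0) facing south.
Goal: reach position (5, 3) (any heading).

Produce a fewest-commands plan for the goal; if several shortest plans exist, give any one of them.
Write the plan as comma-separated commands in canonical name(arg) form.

initial: (0, 0) facing south
[1] after arc(left, 1): (1, -1) facing east
[2] after arc(left, 1): (2, 0) facing north
[3] after arc(right, 3): (5, 3) facing east
no 2-step plan works, so 3 is optimal.

arc(left, 1), arc(left, 1), arc(right, 3)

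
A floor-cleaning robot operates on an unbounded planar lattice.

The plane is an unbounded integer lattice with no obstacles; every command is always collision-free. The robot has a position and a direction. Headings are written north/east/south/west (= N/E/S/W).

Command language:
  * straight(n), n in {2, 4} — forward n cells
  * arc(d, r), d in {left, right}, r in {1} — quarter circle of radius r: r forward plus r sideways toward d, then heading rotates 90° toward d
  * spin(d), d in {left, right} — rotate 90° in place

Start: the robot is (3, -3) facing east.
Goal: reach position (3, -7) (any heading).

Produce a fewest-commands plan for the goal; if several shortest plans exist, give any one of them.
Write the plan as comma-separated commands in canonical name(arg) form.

initial: (3, -3) facing east
t=1 spin(right) ⇒ (3, -3) facing south
t=2 straight(4) ⇒ (3, -7) facing south
nothing shorter than 2 reaches the goal.

spin(right), straight(4)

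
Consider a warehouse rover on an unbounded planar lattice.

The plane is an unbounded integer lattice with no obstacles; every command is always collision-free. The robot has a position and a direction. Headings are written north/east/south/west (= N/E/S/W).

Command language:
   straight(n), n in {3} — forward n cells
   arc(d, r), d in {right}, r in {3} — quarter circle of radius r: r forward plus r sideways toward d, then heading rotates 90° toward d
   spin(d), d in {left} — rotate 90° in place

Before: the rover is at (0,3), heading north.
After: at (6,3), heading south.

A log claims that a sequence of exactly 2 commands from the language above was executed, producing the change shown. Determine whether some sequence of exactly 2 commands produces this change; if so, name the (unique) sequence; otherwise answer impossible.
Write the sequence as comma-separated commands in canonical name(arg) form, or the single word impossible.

arc(right, 3), arc(right, 3)

key: position moved to (6,3) AND the heading swung to S — translation plus rotation needed
start: at (0,3), heading north
step 1 (arc(right, 3)): at (3,6), heading east
step 2 (arc(right, 3)): at (6,3), heading south
all 9 alternatives checked — unique.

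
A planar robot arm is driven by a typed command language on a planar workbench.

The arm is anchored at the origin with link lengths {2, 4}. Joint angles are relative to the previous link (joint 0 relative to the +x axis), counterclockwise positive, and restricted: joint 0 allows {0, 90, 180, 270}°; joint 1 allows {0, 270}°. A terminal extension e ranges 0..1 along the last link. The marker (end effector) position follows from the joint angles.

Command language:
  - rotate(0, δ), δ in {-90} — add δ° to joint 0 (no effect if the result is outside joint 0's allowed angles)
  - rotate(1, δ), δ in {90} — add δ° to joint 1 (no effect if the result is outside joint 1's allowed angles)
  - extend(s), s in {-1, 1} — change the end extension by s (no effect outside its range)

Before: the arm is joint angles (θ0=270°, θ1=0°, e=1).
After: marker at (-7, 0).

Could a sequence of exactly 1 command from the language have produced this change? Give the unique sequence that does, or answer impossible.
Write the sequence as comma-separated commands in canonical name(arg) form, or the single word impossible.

initial: joint angles (θ0=270°, θ1=0°, e=1)
step 1 (rotate(0, -90)): joint angles (θ0=180°, θ1=0°, e=1)
uniquely the one of 4 1-step routes that fits.

rotate(0, -90)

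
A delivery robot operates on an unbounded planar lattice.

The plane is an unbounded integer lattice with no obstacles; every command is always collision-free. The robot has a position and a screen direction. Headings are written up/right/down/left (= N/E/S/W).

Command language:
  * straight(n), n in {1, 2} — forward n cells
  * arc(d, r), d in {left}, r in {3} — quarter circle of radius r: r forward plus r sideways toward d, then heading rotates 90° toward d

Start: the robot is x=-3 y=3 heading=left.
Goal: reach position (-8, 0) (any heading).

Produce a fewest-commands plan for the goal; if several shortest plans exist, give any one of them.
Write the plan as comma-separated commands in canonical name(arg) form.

initial: x=-3 y=3 heading=left
t=1 straight(2) ⇒ x=-5 y=3 heading=left
t=2 arc(left, 3) ⇒ x=-8 y=0 heading=down
minimal: 2 command(s), checked below 2.

straight(2), arc(left, 3)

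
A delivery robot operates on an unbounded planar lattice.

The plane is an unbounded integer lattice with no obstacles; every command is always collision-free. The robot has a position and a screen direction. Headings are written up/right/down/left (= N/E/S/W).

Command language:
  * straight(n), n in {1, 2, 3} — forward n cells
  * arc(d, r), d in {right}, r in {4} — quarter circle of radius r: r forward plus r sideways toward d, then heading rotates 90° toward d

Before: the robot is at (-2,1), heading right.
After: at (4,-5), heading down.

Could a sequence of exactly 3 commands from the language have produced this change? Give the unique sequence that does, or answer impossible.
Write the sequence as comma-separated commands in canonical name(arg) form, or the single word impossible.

key: cell and facing (now S) both changed — the 3 commands mix motion and turning
start: at (-2,1), heading right
1. straight(2) → at (0,1), heading right
2. arc(right, 4) → at (4,-3), heading down
3. straight(2) → at (4,-5), heading down
uniquely the one of 64 3-step routes that fits.

straight(2), arc(right, 4), straight(2)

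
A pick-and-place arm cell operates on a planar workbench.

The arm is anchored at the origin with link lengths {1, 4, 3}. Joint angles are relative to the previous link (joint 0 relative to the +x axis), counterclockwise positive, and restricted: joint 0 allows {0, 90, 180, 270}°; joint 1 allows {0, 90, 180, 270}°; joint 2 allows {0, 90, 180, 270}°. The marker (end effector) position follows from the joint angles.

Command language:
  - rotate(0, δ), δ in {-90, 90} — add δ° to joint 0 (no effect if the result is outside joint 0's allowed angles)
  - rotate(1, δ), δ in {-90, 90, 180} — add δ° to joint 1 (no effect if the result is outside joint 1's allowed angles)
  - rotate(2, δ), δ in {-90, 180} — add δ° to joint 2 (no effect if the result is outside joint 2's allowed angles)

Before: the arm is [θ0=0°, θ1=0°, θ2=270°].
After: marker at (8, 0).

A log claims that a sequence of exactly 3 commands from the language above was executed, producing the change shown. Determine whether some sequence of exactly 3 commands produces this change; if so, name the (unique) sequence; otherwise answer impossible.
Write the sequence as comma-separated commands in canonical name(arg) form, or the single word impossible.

rotate(2, -90), rotate(2, -90), rotate(2, -90)

begin: [θ0=0°, θ1=0°, θ2=270°]
[1] after rotate(2, -90): [θ0=0°, θ1=0°, θ2=180°]
[2] after rotate(2, -90): [θ0=0°, θ1=0°, θ2=90°]
[3] after rotate(2, -90): [θ0=0°, θ1=0°, θ2=0°]
no rival 3-sequence matches.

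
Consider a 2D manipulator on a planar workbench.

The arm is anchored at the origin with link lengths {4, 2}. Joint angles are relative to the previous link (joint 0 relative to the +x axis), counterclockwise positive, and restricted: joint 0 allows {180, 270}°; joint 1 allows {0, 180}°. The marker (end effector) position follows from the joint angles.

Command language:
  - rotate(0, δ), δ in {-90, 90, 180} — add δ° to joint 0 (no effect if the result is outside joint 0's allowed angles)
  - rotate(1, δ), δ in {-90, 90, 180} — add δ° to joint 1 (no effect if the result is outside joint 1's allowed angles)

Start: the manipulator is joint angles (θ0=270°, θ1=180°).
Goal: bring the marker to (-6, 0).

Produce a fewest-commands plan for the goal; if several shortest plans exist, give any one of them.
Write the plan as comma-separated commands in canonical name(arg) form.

begin: joint angles (θ0=270°, θ1=180°)
1. rotate(0, -90) → joint angles (θ0=180°, θ1=180°)
2. rotate(1, 180) → joint angles (θ0=180°, θ1=0°)
no 1-step plan works, so 2 is optimal.

rotate(0, -90), rotate(1, 180)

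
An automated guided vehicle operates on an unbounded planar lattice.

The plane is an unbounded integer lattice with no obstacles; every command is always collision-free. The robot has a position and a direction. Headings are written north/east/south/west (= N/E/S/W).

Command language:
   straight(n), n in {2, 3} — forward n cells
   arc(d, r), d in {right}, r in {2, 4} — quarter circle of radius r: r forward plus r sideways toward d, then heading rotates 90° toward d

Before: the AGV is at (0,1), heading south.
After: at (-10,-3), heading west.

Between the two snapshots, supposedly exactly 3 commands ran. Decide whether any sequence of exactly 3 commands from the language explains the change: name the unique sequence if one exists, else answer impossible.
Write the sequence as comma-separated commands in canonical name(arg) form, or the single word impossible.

key: running straight(3) before arc(right, 4) would end elsewhere — order is forced
initial: at (0,1), heading south
step 1 (arc(right, 4)): at (-4,-3), heading west
step 2 (straight(3)): at (-7,-3), heading west
step 3 (straight(3)): at (-10,-3), heading west
all 64 alternatives checked — unique.

arc(right, 4), straight(3), straight(3)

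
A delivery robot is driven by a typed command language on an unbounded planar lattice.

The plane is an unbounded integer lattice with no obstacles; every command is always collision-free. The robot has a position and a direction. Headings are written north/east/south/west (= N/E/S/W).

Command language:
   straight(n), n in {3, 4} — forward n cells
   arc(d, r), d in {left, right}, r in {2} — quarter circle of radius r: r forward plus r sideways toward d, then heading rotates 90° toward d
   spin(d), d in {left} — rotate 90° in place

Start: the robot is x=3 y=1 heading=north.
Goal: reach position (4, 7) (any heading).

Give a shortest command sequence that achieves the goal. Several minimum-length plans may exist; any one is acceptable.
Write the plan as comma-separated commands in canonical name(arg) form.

arc(left, 2), arc(right, 2), arc(right, 2), straight(3)

initial: x=3 y=1 heading=north
[1] after arc(left, 2): x=1 y=3 heading=west
[2] after arc(right, 2): x=-1 y=5 heading=north
[3] after arc(right, 2): x=1 y=7 heading=east
[4] after straight(3): x=4 y=7 heading=east
no 3-step plan works, so 4 is optimal.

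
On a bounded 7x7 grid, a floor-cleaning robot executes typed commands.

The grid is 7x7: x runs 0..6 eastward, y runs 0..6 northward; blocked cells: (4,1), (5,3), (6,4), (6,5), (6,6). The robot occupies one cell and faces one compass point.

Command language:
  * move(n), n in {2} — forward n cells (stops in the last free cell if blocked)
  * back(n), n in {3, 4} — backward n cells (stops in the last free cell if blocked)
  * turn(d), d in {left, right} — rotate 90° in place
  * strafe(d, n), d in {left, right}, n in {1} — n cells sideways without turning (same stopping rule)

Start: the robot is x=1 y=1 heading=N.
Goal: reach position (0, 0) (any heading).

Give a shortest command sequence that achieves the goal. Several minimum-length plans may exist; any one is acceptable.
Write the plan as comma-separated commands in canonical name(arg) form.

back(4), strafe(left, 1)

begin: x=1 y=1 heading=N
t=1 back(4) ⇒ x=1 y=0 heading=N
t=2 strafe(left, 1) ⇒ x=0 y=0 heading=N
no 1-step plan works, so 2 is optimal.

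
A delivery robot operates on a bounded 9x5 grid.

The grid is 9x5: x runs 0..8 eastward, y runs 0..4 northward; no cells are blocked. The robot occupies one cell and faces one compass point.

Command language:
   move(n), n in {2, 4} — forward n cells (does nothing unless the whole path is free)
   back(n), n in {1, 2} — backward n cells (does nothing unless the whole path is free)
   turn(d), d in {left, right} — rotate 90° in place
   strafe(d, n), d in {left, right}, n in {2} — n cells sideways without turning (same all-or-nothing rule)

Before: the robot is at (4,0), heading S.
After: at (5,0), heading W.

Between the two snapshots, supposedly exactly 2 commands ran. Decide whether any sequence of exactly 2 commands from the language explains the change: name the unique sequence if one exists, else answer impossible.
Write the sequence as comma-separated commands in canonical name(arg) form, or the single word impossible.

turn(right), back(1)

key: running back(1) before turn(right) would end elsewhere — order is forced
begin: at (4,0), heading S
1. turn(right) → at (4,0), heading W
2. back(1) → at (5,0), heading W
uniquely the one of 64 2-step routes that fits.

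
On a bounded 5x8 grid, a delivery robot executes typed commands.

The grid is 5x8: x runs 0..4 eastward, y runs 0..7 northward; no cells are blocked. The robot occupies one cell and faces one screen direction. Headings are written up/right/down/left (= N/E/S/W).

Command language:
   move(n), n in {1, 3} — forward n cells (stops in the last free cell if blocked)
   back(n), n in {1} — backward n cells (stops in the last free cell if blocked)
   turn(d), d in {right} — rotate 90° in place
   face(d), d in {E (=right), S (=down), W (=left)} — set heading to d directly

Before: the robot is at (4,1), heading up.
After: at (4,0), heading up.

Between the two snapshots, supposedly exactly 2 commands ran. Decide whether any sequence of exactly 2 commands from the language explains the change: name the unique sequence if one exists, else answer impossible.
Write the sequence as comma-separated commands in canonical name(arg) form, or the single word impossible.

back(1), back(1)

key: the second back(1) runs into the grid edge before its full distance
from: at (4,1), heading up
t=1 back(1) ⇒ at (4,0), heading up
t=2 back(1) ⇒ at (4,0), heading up
no other 2-command option fits: unique.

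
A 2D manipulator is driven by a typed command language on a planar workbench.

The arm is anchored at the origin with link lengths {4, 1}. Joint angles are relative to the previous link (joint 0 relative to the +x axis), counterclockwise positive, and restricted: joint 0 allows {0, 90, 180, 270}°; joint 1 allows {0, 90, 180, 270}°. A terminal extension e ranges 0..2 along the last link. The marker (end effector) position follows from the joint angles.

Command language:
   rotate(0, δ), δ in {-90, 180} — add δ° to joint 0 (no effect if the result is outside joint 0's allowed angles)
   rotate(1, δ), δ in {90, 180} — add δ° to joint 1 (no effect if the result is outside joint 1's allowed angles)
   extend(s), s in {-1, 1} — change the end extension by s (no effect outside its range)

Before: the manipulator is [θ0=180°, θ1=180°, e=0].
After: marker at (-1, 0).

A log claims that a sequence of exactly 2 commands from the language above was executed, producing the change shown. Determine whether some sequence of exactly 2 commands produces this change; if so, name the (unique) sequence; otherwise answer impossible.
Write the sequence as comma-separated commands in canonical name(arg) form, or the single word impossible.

extend(1), extend(1)

t0: [θ0=180°, θ1=180°, e=0]
[1] after extend(1): [θ0=180°, θ1=180°, e=1]
[2] after extend(1): [θ0=180°, θ1=180°, e=2]
all 36 alternatives checked — unique.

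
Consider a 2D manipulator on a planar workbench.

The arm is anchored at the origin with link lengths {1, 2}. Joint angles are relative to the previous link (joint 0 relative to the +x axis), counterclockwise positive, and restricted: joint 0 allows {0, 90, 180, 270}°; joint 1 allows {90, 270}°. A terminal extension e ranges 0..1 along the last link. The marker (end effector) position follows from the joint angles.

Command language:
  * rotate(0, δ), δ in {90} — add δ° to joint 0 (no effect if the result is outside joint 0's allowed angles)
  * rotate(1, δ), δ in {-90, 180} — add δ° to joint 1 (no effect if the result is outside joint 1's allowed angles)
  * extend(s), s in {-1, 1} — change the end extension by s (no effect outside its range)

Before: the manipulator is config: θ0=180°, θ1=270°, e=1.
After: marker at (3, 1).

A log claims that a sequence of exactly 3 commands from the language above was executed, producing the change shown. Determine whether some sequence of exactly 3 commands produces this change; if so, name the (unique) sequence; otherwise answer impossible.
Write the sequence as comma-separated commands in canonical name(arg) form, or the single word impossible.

from: config: θ0=180°, θ1=270°, e=1
1. rotate(0, 90) → config: θ0=270°, θ1=270°, e=1
2. rotate(0, 90) → config: θ0=0°, θ1=270°, e=1
3. rotate(0, 90) → config: θ0=90°, θ1=270°, e=1
all 125 alternatives checked — unique.

rotate(0, 90), rotate(0, 90), rotate(0, 90)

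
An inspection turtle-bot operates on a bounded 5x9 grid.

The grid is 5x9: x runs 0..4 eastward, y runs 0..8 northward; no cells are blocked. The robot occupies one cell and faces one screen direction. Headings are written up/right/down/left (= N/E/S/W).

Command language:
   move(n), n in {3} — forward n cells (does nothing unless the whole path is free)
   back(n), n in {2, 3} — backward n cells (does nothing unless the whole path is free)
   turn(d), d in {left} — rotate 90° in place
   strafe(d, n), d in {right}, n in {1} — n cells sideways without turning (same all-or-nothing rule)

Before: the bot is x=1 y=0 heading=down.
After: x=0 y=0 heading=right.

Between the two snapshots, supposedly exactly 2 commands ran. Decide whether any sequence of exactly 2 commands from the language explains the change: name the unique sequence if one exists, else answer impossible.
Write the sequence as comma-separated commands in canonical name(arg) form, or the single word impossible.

strafe(right, 1), turn(left)

key: order matters: swapping strafe(right, 1) and turn(left) lands elsewhere
begin: x=1 y=0 heading=down
step 1 (strafe(right, 1)): x=0 y=0 heading=down
step 2 (turn(left)): x=0 y=0 heading=right
no other 2-command option fits: unique.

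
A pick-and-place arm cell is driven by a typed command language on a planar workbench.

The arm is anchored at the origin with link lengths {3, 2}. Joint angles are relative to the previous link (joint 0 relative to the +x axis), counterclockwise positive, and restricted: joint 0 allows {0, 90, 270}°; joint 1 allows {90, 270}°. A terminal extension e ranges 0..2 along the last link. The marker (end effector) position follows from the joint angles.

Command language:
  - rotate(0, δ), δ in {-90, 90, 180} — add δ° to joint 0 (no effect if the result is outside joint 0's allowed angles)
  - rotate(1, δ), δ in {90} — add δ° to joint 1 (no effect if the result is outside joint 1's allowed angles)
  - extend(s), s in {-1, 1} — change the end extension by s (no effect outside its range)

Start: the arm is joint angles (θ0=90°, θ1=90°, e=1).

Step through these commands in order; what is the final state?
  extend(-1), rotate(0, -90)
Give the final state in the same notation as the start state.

begin: joint angles (θ0=90°, θ1=90°, e=1)
[1] after extend(-1): joint angles (θ0=90°, θ1=90°, e=0)
[2] after rotate(0, -90): joint angles (θ0=0°, θ1=90°, e=0)

joint angles (θ0=0°, θ1=90°, e=0)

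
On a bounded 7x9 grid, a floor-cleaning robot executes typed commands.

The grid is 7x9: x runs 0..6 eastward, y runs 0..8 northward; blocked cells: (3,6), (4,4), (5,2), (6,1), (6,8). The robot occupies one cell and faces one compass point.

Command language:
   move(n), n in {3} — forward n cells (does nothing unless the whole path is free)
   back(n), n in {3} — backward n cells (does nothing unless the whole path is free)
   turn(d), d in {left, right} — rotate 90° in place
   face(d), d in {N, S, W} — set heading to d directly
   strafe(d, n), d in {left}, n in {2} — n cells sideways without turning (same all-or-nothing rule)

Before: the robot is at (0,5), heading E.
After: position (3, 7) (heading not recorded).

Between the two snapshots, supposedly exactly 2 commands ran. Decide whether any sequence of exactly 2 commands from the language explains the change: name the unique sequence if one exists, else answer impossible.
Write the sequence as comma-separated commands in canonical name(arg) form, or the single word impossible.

key: running move(3) before strafe(left, 2) would end elsewhere — order is forced
start: at (0,5), heading E
[1] after strafe(left, 2): at (0,7), heading E
[2] after move(3): at (3,7), heading E
all 64 alternatives checked — unique.

strafe(left, 2), move(3)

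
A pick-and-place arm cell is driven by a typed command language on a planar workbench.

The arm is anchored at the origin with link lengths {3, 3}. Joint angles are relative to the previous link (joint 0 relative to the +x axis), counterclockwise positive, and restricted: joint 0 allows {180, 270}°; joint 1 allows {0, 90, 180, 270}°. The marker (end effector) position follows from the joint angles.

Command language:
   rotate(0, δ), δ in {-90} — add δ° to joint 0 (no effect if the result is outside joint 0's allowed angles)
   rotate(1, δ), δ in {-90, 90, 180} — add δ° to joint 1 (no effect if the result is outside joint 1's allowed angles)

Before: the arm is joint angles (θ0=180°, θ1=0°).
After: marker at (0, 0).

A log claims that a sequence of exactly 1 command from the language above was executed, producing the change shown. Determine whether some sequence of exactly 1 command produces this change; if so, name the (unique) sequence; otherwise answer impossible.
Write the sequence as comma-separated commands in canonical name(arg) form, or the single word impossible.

rotate(1, 180)

start: joint angles (θ0=180°, θ1=0°)
t=1 rotate(1, 180) ⇒ joint angles (θ0=180°, θ1=180°)
all 4 alternatives checked — unique.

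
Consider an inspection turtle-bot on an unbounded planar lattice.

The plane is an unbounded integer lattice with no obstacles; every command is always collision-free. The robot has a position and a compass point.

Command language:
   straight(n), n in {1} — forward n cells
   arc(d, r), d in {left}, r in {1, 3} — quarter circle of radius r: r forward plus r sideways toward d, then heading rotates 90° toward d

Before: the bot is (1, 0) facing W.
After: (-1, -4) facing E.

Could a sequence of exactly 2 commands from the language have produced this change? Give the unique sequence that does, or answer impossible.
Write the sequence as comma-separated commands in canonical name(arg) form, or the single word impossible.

arc(left, 3), arc(left, 1)

key: position moved to (-1,-4) AND the heading swung to E — translation plus rotation needed
begin: (1, 0) facing W
[1] after arc(left, 3): (-2, -3) facing S
[2] after arc(left, 1): (-1, -4) facing E
uniquely the one of 9 2-step routes that fits.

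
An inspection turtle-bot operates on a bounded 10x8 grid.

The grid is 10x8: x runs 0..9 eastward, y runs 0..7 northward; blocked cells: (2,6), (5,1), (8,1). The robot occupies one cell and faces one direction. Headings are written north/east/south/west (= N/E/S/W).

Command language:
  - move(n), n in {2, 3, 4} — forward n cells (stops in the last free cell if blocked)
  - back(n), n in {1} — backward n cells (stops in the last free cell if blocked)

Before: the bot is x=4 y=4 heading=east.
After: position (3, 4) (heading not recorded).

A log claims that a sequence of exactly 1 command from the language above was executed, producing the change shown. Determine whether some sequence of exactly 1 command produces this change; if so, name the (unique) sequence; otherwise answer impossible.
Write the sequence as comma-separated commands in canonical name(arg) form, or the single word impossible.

back(1)

initial: x=4 y=4 heading=east
step 1 (back(1)): x=3 y=4 heading=east
no other 1-command option fits: unique.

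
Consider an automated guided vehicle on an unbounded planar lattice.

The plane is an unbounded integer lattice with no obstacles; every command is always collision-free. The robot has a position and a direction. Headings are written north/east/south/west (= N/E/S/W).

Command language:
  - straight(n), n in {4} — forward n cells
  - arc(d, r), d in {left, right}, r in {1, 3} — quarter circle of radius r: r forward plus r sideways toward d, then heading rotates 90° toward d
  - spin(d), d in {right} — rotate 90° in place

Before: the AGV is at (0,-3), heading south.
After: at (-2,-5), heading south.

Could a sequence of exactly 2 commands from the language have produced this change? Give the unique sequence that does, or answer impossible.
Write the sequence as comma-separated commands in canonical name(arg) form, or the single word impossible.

arc(right, 1), arc(left, 1)

key: order matters: swapping arc(right, 1) and arc(left, 1) lands elsewhere
t0: at (0,-3), heading south
1. arc(right, 1) → at (-1,-4), heading west
2. arc(left, 1) → at (-2,-5), heading south
all 36 alternatives checked — unique.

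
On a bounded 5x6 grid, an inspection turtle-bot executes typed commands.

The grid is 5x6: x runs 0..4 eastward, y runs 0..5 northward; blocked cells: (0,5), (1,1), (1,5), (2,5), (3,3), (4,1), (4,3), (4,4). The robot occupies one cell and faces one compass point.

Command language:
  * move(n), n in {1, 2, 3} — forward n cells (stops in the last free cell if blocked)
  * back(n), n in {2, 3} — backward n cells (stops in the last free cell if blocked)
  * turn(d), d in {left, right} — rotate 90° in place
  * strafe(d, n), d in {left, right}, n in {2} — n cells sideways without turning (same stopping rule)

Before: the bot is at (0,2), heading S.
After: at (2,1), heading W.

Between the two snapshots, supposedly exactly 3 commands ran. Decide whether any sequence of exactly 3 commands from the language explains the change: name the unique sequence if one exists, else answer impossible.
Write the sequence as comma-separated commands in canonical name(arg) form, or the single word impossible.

key: position moved to (2,1) AND the heading swung to W — translation plus rotation needed
from: at (0,2), heading S
step 1 (strafe(left, 2)): at (2,2), heading S
step 2 (move(1)): at (2,1), heading S
step 3 (turn(right)): at (2,1), heading W
no other 3-command option fits: unique.

strafe(left, 2), move(1), turn(right)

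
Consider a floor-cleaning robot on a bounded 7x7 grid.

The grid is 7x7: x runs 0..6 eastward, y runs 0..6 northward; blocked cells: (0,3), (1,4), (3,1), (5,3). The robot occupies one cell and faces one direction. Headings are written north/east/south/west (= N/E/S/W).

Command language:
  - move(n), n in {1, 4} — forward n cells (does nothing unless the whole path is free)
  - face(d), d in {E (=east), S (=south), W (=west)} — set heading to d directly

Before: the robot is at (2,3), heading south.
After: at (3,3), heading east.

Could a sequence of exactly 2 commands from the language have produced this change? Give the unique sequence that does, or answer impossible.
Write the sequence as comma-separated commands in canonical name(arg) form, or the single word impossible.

key: order matters: swapping face(E) and move(1) lands elsewhere
initial: at (2,3), heading south
1. face(E) → at (2,3), heading east
2. move(1) → at (3,3), heading east
no rival 2-sequence matches.

face(E), move(1)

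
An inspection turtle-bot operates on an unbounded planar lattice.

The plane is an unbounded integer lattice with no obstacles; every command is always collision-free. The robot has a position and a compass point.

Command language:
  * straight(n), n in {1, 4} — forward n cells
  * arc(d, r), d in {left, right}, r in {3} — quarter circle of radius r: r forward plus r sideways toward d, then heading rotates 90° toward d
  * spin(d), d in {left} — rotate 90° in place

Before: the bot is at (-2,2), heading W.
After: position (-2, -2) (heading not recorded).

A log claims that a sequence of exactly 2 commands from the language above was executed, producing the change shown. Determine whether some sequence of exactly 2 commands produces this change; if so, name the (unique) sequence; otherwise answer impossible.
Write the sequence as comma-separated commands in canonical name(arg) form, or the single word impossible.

key: running straight(4) before spin(left) would end elsewhere — order is forced
from: at (-2,2), heading W
[1] after spin(left): at (-2,2), heading S
[2] after straight(4): at (-2,-2), heading S
uniquely the one of 25 2-step routes that fits.

spin(left), straight(4)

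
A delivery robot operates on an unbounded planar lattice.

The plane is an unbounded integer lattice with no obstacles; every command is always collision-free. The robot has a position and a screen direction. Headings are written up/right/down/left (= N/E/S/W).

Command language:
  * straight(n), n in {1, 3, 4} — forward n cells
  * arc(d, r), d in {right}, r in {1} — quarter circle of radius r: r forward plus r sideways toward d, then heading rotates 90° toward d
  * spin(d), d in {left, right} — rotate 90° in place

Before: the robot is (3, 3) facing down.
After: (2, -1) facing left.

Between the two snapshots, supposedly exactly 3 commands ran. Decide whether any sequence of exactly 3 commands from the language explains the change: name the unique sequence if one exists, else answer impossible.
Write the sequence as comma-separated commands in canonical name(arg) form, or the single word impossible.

key: position moved to (2,-1) AND the heading swung to W — translation plus rotation needed
start: (3, 3) facing down
1. straight(4) → (3, -1) facing down
2. spin(right) → (3, -1) facing left
3. straight(1) → (2, -1) facing left
all 216 alternatives checked — unique.

straight(4), spin(right), straight(1)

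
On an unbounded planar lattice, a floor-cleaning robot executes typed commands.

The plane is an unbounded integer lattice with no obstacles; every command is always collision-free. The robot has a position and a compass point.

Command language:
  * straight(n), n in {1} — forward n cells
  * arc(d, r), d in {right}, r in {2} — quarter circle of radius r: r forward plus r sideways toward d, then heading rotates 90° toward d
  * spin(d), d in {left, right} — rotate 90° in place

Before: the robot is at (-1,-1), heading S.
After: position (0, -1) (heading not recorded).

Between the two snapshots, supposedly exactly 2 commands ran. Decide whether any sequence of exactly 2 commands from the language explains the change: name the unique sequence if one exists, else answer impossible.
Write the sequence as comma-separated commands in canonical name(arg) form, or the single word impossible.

spin(left), straight(1)

key: order matters: swapping spin(left) and straight(1) lands elsewhere
begin: at (-1,-1), heading S
t=1 spin(left) ⇒ at (-1,-1), heading E
t=2 straight(1) ⇒ at (0,-1), heading E
no other 2-command option fits: unique.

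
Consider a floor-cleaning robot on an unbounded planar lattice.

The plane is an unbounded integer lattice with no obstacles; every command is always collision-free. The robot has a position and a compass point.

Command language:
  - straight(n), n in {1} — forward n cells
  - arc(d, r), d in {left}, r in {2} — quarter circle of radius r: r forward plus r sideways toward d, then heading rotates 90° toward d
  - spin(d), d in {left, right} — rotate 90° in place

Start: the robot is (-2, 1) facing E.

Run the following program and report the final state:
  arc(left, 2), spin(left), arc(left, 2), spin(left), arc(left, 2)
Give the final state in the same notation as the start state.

from: (-2, 1) facing E
step 1 (arc(left, 2)): (0, 3) facing N
step 2 (spin(left)): (0, 3) facing W
step 3 (arc(left, 2)): (-2, 1) facing S
step 4 (spin(left)): (-2, 1) facing E
step 5 (arc(left, 2)): (0, 3) facing N

(0, 3) facing N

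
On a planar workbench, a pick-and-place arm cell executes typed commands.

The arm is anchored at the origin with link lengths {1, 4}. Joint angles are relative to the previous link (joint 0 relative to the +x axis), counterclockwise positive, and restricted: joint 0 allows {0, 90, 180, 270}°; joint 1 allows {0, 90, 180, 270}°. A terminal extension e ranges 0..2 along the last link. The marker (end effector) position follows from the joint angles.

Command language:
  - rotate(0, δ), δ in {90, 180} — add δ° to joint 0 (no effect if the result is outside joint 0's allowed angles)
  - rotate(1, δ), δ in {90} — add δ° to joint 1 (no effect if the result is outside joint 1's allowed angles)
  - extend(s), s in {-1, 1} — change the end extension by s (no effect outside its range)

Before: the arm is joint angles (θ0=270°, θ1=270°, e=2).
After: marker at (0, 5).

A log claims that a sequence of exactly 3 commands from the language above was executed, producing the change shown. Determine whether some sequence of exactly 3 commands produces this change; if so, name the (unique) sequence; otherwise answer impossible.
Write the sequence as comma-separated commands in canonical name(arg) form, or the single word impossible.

begin: joint angles (θ0=270°, θ1=270°, e=2)
t=1 rotate(1, 90) ⇒ joint angles (θ0=270°, θ1=0°, e=2)
t=2 rotate(1, 90) ⇒ joint angles (θ0=270°, θ1=90°, e=2)
t=3 rotate(1, 90) ⇒ joint angles (θ0=270°, θ1=180°, e=2)
no rival 3-sequence matches.

rotate(1, 90), rotate(1, 90), rotate(1, 90)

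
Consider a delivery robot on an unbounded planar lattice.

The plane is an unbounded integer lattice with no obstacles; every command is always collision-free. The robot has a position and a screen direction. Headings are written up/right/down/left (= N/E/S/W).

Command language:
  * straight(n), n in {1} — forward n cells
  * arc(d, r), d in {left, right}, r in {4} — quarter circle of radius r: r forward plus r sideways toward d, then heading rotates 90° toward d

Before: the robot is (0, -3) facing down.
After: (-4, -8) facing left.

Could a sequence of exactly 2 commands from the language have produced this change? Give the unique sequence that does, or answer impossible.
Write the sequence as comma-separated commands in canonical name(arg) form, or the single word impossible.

straight(1), arc(right, 4)

key: position moved to (-4,-8) AND the heading swung to W — translation plus rotation needed
start: (0, -3) facing down
t=1 straight(1) ⇒ (0, -4) facing down
t=2 arc(right, 4) ⇒ (-4, -8) facing left
no rival 2-sequence matches.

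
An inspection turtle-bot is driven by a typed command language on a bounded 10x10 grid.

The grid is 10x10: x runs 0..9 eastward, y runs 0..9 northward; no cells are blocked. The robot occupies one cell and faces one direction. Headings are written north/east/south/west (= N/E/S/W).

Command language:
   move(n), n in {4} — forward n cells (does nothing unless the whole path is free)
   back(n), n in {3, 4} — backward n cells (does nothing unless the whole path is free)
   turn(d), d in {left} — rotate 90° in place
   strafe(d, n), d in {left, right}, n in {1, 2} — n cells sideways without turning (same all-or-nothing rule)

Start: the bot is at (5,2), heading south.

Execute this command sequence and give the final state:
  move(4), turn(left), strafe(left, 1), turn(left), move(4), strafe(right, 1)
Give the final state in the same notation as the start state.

from: at (5,2), heading south
step 1 (move(4)): at (5,2), heading south
step 2 (turn(left)): at (5,2), heading east
step 3 (strafe(left, 1)): at (5,3), heading east
step 4 (turn(left)): at (5,3), heading north
step 5 (move(4)): at (5,7), heading north
step 6 (strafe(right, 1)): at (6,7), heading north

at (6,7), heading north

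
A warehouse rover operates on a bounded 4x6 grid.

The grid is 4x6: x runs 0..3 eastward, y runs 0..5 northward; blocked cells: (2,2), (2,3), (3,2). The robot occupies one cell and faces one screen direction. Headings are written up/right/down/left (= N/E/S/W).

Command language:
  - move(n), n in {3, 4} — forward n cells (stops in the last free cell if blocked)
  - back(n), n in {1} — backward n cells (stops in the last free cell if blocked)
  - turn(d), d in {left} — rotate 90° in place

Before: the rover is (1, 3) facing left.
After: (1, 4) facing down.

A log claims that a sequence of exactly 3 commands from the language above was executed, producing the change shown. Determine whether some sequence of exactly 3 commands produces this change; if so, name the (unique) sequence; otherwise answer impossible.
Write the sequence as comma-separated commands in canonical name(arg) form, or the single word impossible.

back(1), turn(left), back(1)

key: the first back(1) is stopped early by the blocked cell at (2,3)
begin: (1, 3) facing left
step 1 (back(1)): (1, 3) facing left
step 2 (turn(left)): (1, 3) facing down
step 3 (back(1)): (1, 4) facing down
no other 3-command option fits: unique.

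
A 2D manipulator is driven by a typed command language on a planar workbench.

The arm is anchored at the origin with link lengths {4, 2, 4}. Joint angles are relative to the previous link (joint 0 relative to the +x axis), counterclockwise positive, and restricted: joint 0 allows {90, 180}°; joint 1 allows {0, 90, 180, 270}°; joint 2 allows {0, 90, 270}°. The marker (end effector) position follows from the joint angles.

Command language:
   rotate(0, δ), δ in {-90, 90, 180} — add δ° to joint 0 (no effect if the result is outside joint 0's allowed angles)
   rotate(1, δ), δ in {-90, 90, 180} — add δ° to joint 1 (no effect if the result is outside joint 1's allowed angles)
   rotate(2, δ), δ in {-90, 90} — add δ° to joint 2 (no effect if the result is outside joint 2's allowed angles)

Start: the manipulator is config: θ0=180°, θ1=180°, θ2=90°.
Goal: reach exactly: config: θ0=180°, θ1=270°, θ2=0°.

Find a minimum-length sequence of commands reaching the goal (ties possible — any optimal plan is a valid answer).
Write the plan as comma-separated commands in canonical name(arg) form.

rotate(2, -90), rotate(1, 90)

start: config: θ0=180°, θ1=180°, θ2=90°
step 1 (rotate(2, -90)): config: θ0=180°, θ1=180°, θ2=0°
step 2 (rotate(1, 90)): config: θ0=180°, θ1=270°, θ2=0°
no 1-step plan works, so 2 is optimal.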